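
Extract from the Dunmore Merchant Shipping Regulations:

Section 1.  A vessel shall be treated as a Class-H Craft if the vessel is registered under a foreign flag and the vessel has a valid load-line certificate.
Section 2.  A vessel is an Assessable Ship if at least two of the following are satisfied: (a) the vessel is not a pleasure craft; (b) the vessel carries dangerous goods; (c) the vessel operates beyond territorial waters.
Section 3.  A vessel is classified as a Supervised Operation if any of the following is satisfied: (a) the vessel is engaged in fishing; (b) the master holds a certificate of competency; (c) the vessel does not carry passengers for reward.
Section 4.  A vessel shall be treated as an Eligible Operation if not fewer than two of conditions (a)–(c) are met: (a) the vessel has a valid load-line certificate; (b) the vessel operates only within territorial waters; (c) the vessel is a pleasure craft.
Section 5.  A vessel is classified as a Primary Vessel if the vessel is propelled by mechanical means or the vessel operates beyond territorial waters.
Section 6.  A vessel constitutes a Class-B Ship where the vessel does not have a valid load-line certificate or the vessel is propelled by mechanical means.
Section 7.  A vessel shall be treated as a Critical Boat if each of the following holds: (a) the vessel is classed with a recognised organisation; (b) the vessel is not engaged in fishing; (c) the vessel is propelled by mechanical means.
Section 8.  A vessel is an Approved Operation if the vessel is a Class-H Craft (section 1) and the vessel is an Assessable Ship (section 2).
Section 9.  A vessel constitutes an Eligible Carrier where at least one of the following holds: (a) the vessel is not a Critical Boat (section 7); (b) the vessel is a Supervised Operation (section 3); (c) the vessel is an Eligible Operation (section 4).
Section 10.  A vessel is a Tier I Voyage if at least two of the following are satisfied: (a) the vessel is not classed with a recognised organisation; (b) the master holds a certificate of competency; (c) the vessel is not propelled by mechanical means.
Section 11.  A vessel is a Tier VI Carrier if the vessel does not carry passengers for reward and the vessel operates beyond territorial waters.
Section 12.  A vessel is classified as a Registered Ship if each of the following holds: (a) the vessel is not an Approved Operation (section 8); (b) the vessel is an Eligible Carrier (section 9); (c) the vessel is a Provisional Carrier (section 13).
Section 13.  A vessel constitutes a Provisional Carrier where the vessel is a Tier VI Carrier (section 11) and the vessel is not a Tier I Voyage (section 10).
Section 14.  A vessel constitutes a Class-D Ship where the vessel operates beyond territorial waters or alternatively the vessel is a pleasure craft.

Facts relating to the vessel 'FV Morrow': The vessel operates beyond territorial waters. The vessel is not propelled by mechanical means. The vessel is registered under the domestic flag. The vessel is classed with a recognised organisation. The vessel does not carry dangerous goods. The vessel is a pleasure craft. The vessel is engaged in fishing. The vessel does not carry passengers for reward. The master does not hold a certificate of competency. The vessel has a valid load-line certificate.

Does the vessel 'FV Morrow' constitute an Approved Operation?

No

section 1 — Class-H Craft: [the vessel is registered under a foreign flag? no] AND [the vessel has a valid load-line certificate? yes] → not satisfied.
section 2 — Assessable Ship: the vessel is not a pleasure craft? no; the vessel carries dangerous goods? no; the vessel operates beyond territorial waters? yes — 1 of 3 hold (need ≥2) → not satisfied.
section 8 — Approved Operation: [Class-H Craft (section 1)? no] AND [Assessable Ship (section 2)? no] → not satisfied.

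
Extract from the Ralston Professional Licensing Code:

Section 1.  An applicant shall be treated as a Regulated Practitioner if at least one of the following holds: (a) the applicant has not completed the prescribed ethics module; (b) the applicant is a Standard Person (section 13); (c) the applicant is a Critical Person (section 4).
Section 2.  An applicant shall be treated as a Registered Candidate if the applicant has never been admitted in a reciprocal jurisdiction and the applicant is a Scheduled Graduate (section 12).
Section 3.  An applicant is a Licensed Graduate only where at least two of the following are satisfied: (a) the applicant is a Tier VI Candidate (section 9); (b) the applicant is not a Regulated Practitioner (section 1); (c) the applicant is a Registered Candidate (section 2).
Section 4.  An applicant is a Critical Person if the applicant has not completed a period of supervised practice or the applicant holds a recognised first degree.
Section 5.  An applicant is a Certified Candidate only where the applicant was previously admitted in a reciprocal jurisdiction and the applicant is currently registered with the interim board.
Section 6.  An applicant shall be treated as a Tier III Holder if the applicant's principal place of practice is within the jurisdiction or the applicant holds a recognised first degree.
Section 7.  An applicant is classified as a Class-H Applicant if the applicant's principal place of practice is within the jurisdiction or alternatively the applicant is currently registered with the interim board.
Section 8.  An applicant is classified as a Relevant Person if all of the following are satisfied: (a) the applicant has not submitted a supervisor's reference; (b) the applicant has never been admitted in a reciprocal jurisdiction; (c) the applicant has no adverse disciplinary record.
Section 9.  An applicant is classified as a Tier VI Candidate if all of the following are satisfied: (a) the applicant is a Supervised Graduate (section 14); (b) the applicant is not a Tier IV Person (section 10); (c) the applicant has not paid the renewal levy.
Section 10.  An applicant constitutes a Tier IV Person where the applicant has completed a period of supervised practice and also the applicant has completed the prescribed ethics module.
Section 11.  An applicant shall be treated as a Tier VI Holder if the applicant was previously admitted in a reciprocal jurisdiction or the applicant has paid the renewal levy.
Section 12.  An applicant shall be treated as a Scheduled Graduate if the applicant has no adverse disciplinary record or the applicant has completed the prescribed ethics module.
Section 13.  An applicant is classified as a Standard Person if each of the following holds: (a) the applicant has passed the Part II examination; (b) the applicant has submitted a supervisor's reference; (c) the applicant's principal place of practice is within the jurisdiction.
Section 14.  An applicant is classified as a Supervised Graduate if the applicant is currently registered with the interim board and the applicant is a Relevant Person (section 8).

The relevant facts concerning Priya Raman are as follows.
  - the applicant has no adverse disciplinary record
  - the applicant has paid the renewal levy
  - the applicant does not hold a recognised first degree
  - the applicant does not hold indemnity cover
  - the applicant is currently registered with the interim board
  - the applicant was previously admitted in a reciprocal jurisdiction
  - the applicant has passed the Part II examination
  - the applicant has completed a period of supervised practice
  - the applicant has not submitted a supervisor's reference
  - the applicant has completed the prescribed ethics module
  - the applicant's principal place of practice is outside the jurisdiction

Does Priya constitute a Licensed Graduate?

No

section 8 — Relevant Person: [the applicant has not submitted a supervisor's reference? yes] AND [the applicant has never been admitted in a reciprocal jurisdiction? no] AND [the applicant has no adverse disciplinary record? yes] → not satisfied.
section 14 — Supervised Graduate: [the applicant is currently registered with the interim board? yes] AND [Relevant Person (section 8)? no] → not satisfied.
section 10 — Tier IV Person: [the applicant has completed a period of supervised practice? yes] AND [the applicant has completed the prescribed ethics module? yes] → satisfied.
section 9 — Tier VI Candidate: [Supervised Graduate (section 14)? no] AND [not a Tier IV Person (section 10)? no] AND [the applicant has not paid the renewal levy? no] → not satisfied.
section 13 — Standard Person: [the applicant has passed the Part II examination? yes] AND [the applicant has submitted a supervisor's reference? no] AND [the applicant's principal place of practice is within the jurisdiction? no] → not satisfied.
section 4 — Critical Person: [the applicant has not completed a period of supervised practice? no] OR [the applicant holds a recognised first degree? no] → not satisfied.
section 1 — Regulated Practitioner: [the applicant has not completed the prescribed ethics module? no] OR [Standard Person (section 13)? no] OR [Critical Person (section 4)? no] → not satisfied.
section 12 — Scheduled Graduate: [the applicant has no adverse disciplinary record? yes] OR [the applicant has completed the prescribed ethics module? yes] → satisfied.
section 2 — Registered Candidate: [the applicant has never been admitted in a reciprocal jurisdiction? no] AND [Scheduled Graduate (section 12)? yes] → not satisfied.
section 3 — Licensed Graduate: Tier VI Candidate (section 9)? no; not a Regulated Practitioner (section 1)? yes; Registered Candidate (section 2)? no — 1 of 3 hold (need ≥2) → not satisfied.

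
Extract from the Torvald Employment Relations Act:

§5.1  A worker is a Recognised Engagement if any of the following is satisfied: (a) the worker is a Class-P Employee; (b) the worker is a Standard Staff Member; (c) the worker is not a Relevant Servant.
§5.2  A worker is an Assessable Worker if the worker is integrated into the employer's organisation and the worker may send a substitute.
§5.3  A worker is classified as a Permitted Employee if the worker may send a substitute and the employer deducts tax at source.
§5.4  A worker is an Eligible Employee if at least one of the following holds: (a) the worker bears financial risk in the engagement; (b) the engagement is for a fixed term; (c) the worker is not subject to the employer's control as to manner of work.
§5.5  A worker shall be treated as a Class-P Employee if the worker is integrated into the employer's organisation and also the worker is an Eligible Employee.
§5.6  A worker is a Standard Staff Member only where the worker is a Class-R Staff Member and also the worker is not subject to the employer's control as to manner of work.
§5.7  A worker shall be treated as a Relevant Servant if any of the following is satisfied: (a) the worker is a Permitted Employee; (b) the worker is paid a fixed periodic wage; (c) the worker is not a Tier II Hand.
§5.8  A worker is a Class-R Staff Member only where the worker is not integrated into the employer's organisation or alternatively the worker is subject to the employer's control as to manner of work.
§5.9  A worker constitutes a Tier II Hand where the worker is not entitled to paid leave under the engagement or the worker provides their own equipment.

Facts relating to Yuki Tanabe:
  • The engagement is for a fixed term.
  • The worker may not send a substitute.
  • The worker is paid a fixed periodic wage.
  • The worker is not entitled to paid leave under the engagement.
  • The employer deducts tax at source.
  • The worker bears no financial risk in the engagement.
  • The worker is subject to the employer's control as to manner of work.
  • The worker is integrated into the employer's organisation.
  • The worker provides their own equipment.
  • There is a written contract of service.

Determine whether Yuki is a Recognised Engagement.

Yes

§5.4 — Eligible Employee: [the worker bears financial risk in the engagement? no] OR [the engagement is for a fixed term? yes] OR [the worker is not subject to the employer's control as to manner of work? no] → satisfied.
§5.5 — Class-P Employee: [the worker is integrated into the employer's organisation? yes] AND [Eligible Employee (§5.4)? yes] → satisfied.
§5.8 — Class-R Staff Member: [the worker is not integrated into the employer's organisation? no] OR [the worker is subject to the employer's control as to manner of work? yes] → satisfied.
§5.6 — Standard Staff Member: [Class-R Staff Member (§5.8)? yes] AND [the worker is not subject to the employer's control as to manner of work? no] → not satisfied.
§5.3 — Permitted Employee: [the worker may send a substitute? no] AND [the employer deducts tax at source? yes] → not satisfied.
§5.9 — Tier II Hand: [the worker is not entitled to paid leave under the engagement? yes] OR [the worker provides their own equipment? yes] → satisfied.
§5.7 — Relevant Servant: [Permitted Employee (§5.3)? no] OR [the worker is paid a fixed periodic wage? yes] OR [not a Tier II Hand (§5.9)? no] → satisfied.
§5.1 — Recognised Engagement: [Class-P Employee (§5.5)? yes] OR [Standard Staff Member (§5.6)? no] OR [not a Relevant Servant (§5.7)? no] → satisfied.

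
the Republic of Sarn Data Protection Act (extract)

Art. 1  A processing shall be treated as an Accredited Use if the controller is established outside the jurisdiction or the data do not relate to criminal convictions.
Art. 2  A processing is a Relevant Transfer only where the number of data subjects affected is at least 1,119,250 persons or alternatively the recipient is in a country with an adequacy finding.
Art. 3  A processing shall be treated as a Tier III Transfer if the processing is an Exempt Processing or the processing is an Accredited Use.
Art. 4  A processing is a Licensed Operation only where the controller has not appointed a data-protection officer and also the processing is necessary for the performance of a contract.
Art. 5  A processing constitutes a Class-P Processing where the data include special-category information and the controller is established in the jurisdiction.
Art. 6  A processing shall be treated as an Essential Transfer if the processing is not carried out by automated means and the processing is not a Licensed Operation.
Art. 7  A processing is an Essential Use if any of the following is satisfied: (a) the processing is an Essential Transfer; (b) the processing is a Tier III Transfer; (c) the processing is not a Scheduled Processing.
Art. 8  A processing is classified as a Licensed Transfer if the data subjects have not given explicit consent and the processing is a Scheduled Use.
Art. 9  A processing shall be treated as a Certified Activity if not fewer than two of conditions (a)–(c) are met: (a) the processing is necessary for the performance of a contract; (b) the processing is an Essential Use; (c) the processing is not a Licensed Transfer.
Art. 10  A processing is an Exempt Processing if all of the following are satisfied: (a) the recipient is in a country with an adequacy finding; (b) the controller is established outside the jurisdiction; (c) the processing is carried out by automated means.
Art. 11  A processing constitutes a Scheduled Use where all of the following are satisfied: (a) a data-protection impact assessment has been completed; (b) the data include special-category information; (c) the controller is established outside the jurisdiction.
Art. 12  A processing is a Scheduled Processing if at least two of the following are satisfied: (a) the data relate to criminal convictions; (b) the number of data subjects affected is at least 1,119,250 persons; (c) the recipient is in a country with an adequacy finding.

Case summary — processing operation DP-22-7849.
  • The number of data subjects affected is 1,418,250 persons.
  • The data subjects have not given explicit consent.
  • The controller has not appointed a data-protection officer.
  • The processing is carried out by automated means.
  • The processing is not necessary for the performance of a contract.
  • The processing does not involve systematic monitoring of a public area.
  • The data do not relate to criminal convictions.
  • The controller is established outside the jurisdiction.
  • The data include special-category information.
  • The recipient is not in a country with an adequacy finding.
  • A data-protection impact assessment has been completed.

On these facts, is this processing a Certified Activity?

Under article 4: the controller has not appointed a data-protection officer? yes; and the processing is necessary for the performance of a contract? no. So the processing is not a Licensed Operation.
Under article 6: the processing is not carried out by automated means? no; and not a Licensed Operation (article 4)? yes. So the processing is not an Essential Transfer.
Under article 10: the recipient is in a country with an adequacy finding? no; and the controller is established outside the jurisdiction? yes; and the processing is carried out by automated means? yes. So the processing is not an Exempt Processing.
Under article 1: the controller is established outside the jurisdiction? yes; or the data do not relate to criminal convictions? yes. So the processing is an Accredited Use.
Under article 3: Exempt Processing (article 10)? no; or Accredited Use (article 1)? yes. So the processing is a Tier III Transfer.
Under article 12: the data relate to criminal convictions? no; number of data subjects affected: 1,418,250 persons ≥ 1,119,250 persons? yes; the recipient is in a country with an adequacy finding? no — 1 of 3 hold (need ≥2) → not satisfied.
Under article 7: Essential Transfer (article 6)? no; or Tier III Transfer (article 3)? yes; or not a Scheduled Processing (article 12)? yes. So the processing is an Essential Use.
Under article 11: a data-protection impact assessment has been completed? yes; and the data include special-category information? yes; and the controller is established outside the jurisdiction? yes. So the processing is a Scheduled Use.
Under article 8: the data subjects have not given explicit consent? yes; and Scheduled Use (article 11)? yes. So the processing is a Licensed Transfer.
Under article 9: the processing is necessary for the performance of a contract? no; Essential Use (article 7)? yes; not a Licensed Transfer (article 8)? no — 1 of 3 hold (need ≥2) → not satisfied.

No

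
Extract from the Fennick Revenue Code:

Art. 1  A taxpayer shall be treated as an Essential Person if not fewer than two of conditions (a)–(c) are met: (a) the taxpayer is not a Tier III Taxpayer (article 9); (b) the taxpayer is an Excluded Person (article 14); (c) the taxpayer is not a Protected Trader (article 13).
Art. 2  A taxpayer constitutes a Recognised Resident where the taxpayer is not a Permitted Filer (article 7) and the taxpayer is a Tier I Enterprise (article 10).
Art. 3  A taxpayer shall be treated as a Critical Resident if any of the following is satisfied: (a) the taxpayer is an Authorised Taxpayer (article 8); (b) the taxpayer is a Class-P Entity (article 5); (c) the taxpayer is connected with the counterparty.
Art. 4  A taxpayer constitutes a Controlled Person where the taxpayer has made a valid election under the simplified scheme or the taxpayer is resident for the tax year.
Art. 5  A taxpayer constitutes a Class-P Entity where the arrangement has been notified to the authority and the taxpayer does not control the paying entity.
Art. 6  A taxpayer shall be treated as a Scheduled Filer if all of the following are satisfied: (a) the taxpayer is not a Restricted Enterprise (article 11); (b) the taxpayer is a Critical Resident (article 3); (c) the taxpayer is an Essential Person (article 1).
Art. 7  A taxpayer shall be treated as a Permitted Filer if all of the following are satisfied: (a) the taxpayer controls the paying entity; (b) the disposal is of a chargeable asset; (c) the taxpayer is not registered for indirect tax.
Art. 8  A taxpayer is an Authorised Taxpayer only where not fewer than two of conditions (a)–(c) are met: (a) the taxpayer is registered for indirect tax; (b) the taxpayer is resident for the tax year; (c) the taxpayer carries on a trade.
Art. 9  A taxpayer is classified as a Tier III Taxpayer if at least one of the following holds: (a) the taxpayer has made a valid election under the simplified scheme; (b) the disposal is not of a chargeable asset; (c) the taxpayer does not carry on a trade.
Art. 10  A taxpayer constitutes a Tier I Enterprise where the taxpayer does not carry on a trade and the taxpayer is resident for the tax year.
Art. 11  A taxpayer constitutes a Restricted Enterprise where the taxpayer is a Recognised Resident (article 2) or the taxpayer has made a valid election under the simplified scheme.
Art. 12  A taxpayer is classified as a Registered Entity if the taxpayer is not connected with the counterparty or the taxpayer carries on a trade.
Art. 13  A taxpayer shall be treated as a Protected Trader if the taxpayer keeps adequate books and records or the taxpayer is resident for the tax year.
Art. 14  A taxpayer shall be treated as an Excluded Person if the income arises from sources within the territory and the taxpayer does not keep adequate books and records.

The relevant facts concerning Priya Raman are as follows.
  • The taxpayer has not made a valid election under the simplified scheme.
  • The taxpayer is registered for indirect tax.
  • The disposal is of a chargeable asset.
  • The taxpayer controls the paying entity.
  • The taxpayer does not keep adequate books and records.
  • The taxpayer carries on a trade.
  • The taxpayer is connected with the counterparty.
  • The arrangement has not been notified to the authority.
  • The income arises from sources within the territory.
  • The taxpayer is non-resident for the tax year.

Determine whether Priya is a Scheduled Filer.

article 7 — Permitted Filer: [the taxpayer controls the paying entity? yes] AND [the disposal is of a chargeable asset? yes] AND [the taxpayer is not registered for indirect tax? no] → not satisfied.
article 10 — Tier I Enterprise: [the taxpayer does not carry on a trade? no] AND [the taxpayer is resident for the tax year? no] → not satisfied.
article 2 — Recognised Resident: [not a Permitted Filer (article 7)? yes] AND [Tier I Enterprise (article 10)? no] → not satisfied.
article 11 — Restricted Enterprise: [Recognised Resident (article 2)? no] OR [the taxpayer has made a valid election under the simplified scheme? no] → not satisfied.
article 8 — Authorised Taxpayer: the taxpayer is registered for indirect tax? yes; the taxpayer is resident for the tax year? no; the taxpayer carries on a trade? yes — 2 of 3 hold (need ≥2) → satisfied.
article 5 — Class-P Entity: [the arrangement has been notified to the authority? no] AND [the taxpayer does not control the paying entity? no] → not satisfied.
article 3 — Critical Resident: [Authorised Taxpayer (article 8)? yes] OR [Class-P Entity (article 5)? no] OR [the taxpayer is connected with the counterparty? yes] → satisfied.
article 9 — Tier III Taxpayer: [the taxpayer has made a valid election under the simplified scheme? no] OR [the disposal is not of a chargeable asset? no] OR [the taxpayer does not carry on a trade? no] → not satisfied.
article 14 — Excluded Person: [the income arises from sources within the territory? yes] AND [the taxpayer does not keep adequate books and records? yes] → satisfied.
article 13 — Protected Trader: [the taxpayer keeps adequate books and records? no] OR [the taxpayer is resident for the tax year? no] → not satisfied.
article 1 — Essential Person: not a Tier III Taxpayer (article 9)? yes; Excluded Person (article 14)? yes; not a Protected Trader (article 13)? yes — 3 of 3 hold (need ≥2) → satisfied.
article 6 — Scheduled Filer: [not a Restricted Enterprise (article 11)? yes] AND [Critical Resident (article 3)? yes] AND [Essential Person (article 1)? yes] → satisfied.

Yes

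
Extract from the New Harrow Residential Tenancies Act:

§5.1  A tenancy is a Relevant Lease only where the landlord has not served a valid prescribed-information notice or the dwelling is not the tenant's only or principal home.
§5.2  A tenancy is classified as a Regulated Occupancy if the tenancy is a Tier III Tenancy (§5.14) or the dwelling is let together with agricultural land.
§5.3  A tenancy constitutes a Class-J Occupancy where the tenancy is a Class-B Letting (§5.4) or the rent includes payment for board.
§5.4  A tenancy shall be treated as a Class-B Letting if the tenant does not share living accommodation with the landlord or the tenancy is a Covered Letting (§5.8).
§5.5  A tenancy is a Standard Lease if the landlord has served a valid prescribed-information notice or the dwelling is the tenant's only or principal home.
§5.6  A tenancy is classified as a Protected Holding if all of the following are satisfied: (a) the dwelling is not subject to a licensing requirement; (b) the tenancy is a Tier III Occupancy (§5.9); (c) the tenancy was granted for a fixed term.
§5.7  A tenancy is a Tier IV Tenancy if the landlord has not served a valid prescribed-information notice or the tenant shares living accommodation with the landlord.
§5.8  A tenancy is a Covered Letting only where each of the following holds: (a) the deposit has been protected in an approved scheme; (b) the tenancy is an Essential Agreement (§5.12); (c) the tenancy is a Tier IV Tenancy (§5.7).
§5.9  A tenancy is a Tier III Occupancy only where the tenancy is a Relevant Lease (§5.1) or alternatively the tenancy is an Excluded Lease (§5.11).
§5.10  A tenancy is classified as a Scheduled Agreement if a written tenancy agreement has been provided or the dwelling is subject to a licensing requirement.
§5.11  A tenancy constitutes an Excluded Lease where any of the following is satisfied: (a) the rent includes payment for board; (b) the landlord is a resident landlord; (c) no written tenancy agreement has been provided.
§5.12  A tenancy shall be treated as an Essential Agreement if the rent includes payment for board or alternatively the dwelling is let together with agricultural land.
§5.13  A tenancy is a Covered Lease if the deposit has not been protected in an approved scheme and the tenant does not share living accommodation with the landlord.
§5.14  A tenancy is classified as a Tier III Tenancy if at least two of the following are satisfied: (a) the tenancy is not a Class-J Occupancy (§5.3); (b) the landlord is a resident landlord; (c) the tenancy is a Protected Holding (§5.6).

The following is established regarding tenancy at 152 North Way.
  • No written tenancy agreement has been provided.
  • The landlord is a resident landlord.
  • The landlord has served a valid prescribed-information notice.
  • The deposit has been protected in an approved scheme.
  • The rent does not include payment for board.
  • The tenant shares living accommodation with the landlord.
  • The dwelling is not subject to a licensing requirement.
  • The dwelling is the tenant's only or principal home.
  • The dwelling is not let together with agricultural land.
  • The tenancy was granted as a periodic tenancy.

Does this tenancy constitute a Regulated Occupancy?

Under §5.12: the rent includes payment for board? no; or the dwelling is let together with agricultural land? no. So the tenancy is not an Essential Agreement.
Under §5.7: the landlord has not served a valid prescribed-information notice? no; or the tenant shares living accommodation with the landlord? yes. So the tenancy is a Tier IV Tenancy.
Under §5.8: the deposit has been protected in an approved scheme? yes; and Essential Agreement (§5.12)? no; and Tier IV Tenancy (§5.7)? yes. So the tenancy is not a Covered Letting.
Under §5.4: the tenant does not share living accommodation with the landlord? no; or Covered Letting (§5.8)? no. So the tenancy is not a Class-B Letting.
Under §5.3: Class-B Letting (§5.4)? no; or the rent includes payment for board? no. So the tenancy is not a Class-J Occupancy.
Under §5.1: the landlord has not served a valid prescribed-information notice? no; or the dwelling is not the tenant's only or principal home? no. So the tenancy is not a Relevant Lease.
Under §5.11: the rent includes payment for board? no; or the landlord is a resident landlord? yes; or no written tenancy agreement has been provided? yes. So the tenancy is an Excluded Lease.
Under §5.9: Relevant Lease (§5.1)? no; or Excluded Lease (§5.11)? yes. So the tenancy is a Tier III Occupancy.
Under §5.6: the dwelling is not subject to a licensing requirement? yes; and Tier III Occupancy (§5.9)? yes; and the tenancy was granted for a fixed term? no. So the tenancy is not a Protected Holding.
Under §5.14: not a Class-J Occupancy (§5.3)? yes; the landlord is a resident landlord? yes; Protected Holding (§5.6)? no — 2 of 3 hold (need ≥2) → satisfied.
Under §5.2: Tier III Tenancy (§5.14)? yes; or the dwelling is let together with agricultural land? no. So the tenancy is a Regulated Occupancy.

Yes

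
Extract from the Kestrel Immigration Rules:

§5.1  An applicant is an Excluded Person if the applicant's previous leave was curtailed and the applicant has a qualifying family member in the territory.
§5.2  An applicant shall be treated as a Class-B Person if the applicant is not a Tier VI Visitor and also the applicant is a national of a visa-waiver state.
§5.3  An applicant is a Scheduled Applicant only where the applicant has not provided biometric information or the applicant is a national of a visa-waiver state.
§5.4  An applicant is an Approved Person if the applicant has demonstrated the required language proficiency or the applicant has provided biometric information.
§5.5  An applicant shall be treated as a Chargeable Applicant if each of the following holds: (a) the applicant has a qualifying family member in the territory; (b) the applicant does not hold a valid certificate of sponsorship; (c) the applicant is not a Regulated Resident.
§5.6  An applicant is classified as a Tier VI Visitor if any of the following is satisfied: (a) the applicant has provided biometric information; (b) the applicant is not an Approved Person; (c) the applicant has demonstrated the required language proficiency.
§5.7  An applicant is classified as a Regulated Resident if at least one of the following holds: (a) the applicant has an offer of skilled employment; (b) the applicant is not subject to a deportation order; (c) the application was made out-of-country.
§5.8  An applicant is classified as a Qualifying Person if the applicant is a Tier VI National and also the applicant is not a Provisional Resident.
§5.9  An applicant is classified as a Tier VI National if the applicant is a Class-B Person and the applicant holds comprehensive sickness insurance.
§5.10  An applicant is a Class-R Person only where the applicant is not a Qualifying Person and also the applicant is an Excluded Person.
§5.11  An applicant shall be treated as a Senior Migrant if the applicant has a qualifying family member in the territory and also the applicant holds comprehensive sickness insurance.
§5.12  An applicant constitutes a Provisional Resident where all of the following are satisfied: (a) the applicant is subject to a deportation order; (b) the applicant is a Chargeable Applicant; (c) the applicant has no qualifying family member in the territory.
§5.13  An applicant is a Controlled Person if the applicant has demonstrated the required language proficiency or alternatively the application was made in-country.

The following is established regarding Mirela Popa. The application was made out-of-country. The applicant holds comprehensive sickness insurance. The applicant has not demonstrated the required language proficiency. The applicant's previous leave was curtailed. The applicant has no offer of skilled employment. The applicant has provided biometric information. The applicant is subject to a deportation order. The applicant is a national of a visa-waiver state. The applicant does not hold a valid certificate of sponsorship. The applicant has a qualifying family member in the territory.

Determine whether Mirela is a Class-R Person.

Under §5.4: the applicant has demonstrated the required language proficiency? no; or the applicant has provided biometric information? yes. So the applicant is an Approved Person.
Under §5.6: the applicant has provided biometric information? yes; or not an Approved Person (§5.4)? no; or the applicant has demonstrated the required language proficiency? no. So the applicant is a Tier VI Visitor.
Under §5.2: not a Tier VI Visitor (§5.6)? no; and the applicant is a national of a visa-waiver state? yes. So the applicant is not a Class-B Person.
Under §5.9: Class-B Person (§5.2)? no; and the applicant holds comprehensive sickness insurance? yes. So the applicant is not a Tier VI National.
Under §5.7: the applicant has an offer of skilled employment? no; or the applicant is not subject to a deportation order? no; or the application was made out-of-country? yes. So the applicant is a Regulated Resident.
Under §5.5: the applicant has a qualifying family member in the territory? yes; and the applicant does not hold a valid certificate of sponsorship? yes; and not a Regulated Resident (§5.7)? no. So the applicant is not a Chargeable Applicant.
Under §5.12: the applicant is subject to a deportation order? yes; and Chargeable Applicant (§5.5)? no; and the applicant has no qualifying family member in the territory? no. So the applicant is not a Provisional Resident.
Under §5.8: Tier VI National (§5.9)? no; and not a Provisional Resident (§5.12)? yes. So the applicant is not a Qualifying Person.
Under §5.1: the applicant's previous leave was curtailed? yes; and the applicant has a qualifying family member in the territory? yes. So the applicant is an Excluded Person.
Under §5.10: not a Qualifying Person (§5.8)? yes; and Excluded Person (§5.1)? yes. So the applicant is a Class-R Person.

Yes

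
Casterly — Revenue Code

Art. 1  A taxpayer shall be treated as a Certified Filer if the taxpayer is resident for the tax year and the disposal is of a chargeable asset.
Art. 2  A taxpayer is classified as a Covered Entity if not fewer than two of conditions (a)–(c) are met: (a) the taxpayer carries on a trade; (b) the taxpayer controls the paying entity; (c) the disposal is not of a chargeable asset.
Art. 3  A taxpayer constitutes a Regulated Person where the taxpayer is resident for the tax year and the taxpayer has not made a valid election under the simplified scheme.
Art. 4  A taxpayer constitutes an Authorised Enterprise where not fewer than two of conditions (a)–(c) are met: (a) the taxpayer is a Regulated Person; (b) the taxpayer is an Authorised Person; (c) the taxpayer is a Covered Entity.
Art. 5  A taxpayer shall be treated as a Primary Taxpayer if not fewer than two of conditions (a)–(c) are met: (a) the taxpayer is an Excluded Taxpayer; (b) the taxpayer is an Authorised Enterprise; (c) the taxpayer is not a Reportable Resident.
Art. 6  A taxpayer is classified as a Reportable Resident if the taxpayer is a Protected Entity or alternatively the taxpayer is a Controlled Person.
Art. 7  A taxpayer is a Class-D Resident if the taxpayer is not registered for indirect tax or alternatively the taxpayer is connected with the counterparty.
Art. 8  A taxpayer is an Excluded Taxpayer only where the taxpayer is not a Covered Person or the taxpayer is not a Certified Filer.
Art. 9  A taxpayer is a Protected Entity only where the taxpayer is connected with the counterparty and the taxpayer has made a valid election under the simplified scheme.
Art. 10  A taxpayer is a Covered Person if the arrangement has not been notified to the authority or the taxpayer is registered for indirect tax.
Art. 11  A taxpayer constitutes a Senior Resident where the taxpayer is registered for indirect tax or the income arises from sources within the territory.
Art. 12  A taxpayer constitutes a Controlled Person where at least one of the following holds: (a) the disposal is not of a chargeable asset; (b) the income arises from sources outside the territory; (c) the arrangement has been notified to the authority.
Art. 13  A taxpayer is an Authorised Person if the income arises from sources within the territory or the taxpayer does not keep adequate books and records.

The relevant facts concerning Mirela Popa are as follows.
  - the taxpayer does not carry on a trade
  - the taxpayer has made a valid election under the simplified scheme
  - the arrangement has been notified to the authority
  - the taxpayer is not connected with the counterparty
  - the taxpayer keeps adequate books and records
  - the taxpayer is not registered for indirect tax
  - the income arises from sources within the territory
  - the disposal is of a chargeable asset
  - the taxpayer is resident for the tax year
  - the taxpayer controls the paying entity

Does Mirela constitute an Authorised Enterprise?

article 3 — Regulated Person: [the taxpayer is resident for the tax year? yes] AND [the taxpayer has not made a valid election under the simplified scheme? no] → not satisfied.
article 13 — Authorised Person: [the income arises from sources within the territory? yes] OR [the taxpayer does not keep adequate books and records? no] → satisfied.
article 2 — Covered Entity: the taxpayer carries on a trade? no; the taxpayer controls the paying entity? yes; the disposal is not of a chargeable asset? no — 1 of 3 hold (need ≥2) → not satisfied.
article 4 — Authorised Enterprise: Regulated Person (article 3)? no; Authorised Person (article 13)? yes; Covered Entity (article 2)? no — 1 of 3 hold (need ≥2) → not satisfied.

No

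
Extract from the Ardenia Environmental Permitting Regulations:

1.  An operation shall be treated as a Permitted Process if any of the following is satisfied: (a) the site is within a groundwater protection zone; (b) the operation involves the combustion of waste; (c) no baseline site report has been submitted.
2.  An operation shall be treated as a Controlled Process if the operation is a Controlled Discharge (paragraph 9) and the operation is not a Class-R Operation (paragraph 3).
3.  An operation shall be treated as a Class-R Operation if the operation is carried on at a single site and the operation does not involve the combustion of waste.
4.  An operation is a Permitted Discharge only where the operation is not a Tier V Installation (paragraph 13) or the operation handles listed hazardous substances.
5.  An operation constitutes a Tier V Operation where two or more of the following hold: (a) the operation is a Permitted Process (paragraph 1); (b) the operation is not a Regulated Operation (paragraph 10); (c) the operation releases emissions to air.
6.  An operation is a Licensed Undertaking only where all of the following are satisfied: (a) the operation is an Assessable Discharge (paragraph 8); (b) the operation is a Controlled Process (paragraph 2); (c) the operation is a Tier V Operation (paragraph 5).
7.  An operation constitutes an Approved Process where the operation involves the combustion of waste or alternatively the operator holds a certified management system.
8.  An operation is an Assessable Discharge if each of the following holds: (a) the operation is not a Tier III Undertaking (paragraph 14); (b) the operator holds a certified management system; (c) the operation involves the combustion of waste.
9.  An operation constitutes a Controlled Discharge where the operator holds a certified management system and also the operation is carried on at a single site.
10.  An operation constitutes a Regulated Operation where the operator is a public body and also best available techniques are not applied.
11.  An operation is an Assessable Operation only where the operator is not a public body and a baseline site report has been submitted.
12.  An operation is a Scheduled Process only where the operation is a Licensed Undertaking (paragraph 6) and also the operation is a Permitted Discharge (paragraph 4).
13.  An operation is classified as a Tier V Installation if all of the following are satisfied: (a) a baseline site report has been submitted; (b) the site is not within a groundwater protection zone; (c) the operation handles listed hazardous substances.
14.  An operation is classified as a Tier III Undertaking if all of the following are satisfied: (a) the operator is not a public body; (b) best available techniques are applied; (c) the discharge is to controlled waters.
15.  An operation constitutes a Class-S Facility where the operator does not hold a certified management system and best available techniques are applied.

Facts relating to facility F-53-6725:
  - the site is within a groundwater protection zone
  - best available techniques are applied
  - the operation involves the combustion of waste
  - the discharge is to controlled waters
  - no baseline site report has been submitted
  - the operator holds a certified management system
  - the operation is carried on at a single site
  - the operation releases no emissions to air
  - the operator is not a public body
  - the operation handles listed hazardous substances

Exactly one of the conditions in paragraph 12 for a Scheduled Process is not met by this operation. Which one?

paragraph 14 — Tier III Undertaking: [the operator is not a public body? yes] AND [best available techniques are applied? yes] AND [the discharge is to controlled waters? yes] → satisfied.
paragraph 8 — Assessable Discharge: [not a Tier III Undertaking (paragraph 14)? no] AND [the operator holds a certified management system? yes] AND [the operation involves the combustion of waste? yes] → not satisfied.
paragraph 9 — Controlled Discharge: [the operator holds a certified management system? yes] AND [the operation is carried on at a single site? yes] → satisfied.
paragraph 3 — Class-R Operation: [the operation is carried on at a single site? yes] AND [the operation does not involve the combustion of waste? no] → not satisfied.
paragraph 2 — Controlled Process: [Controlled Discharge (paragraph 9)? yes] AND [not a Class-R Operation (paragraph 3)? yes] → satisfied.
paragraph 1 — Permitted Process: [the site is within a groundwater protection zone? yes] OR [the operation involves the combustion of waste? yes] OR [no baseline site report has been submitted? yes] → satisfied.
paragraph 10 — Regulated Operation: [the operator is a public body? no] AND [best available techniques are not applied? no] → not satisfied.
paragraph 5 — Tier V Operation: Permitted Process (paragraph 1)? yes; not a Regulated Operation (paragraph 10)? yes; the operation releases emissions to air? no — 2 of 3 hold (need ≥2) → satisfied.
paragraph 6 — Licensed Undertaking: [Assessable Discharge (paragraph 8)? no] AND [Controlled Process (paragraph 2)? yes] AND [Tier V Operation (paragraph 5)? yes] → not satisfied.
paragraph 13 — Tier V Installation: [a baseline site report has been submitted? no] AND [the site is not within a groundwater protection zone? no] AND [the operation handles listed hazardous substances? yes] → not satisfied.
paragraph 4 — Permitted Discharge: [not a Tier V Installation (paragraph 13)? yes] OR [the operation handles listed hazardous substances? yes] → satisfied.
paragraph 12 — Scheduled Process: [Licensed Undertaking (paragraph 6)? no] AND [Permitted Discharge (paragraph 4)? yes] → not satisfied.

Licensed Undertaking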